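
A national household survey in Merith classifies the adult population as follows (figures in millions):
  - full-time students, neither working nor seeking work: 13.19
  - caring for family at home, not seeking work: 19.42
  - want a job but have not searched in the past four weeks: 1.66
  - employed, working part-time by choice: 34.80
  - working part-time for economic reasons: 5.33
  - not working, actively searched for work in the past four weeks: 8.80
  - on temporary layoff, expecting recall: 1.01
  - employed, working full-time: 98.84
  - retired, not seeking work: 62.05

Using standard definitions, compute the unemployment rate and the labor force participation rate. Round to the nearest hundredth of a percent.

Employed = 34.80 + 5.33 + 98.84 = 138.97 million (anyone who worked, including part-time for economic reasons, counts as employed).
Unemployed = 8.80 + 1.01 = 9.81 million (jobless and actively searching, or on temporary layoff).
Labor force = 138.97 + 9.81 = 148.78 million.
Not in labor force = 13.19 + 19.42 + 1.66 + 62.05 = 96.32 million (those not working and not actively searching are outside the labor force — including those who want a job but have given up searching).
Civilian working-age population = 148.78 + 96.32 = 245.10 million.
Unemployment rate = 9.81 / 148.78 = 6.59%.
Labor force participation rate = 148.78 / 245.10 = 60.70%.

Unemployment rate ≈ 6.59%; labor force participation rate ≈ 60.70%.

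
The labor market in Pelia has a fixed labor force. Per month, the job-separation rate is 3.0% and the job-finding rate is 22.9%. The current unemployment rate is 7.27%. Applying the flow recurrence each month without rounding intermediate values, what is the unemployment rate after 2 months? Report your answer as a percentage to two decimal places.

Unemployment rate after two months ≈ 9.21%.

With a fixed labor force, u_{t+1} = u_t + s·(1−u_t) − f·u_t = u_t·(1−s−f) + s.
Here 1−s−f = 0.741 and s = 0.030.
u_1 = 0.072700 × 0.741 + 0.030 = 0.083871.
u_2 = 0.083871 × 0.741 + 0.030 = 0.092148.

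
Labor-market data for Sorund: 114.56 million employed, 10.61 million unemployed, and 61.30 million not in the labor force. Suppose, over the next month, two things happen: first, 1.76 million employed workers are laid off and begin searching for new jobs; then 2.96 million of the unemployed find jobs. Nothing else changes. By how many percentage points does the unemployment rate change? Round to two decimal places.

The unemployment rate changes by −0.96 percentage points.

Initially, labor force = 114.56 + 10.61 = 125.17 million, so u = 10.61/125.17 = 8.48%.
After the first change, employed falls and unemployed rises by 1.76; labor force unchanged → E = 112.80, U = 12.37, labor force = 125.17 million.
After the second change, unemployed falls and employed rises by 2.96; labor force unchanged → E = 115.76, U = 9.41, labor force = 125.17 million.
New unemployment rate = 9.41 / 125.17 = 7.52%.
Change = 7.52% − 8.48% = −0.96 percentage points.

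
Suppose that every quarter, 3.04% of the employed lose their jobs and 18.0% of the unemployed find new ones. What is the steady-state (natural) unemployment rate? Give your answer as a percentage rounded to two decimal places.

Steady-state unemployment rate ≈ 14.45%.

At steady state the flows balance: s·E = f·U, so U/(E+U) = s/(s+f).
u* = 3.04 / (3.04 + 18.0) = 3.04 / 21.04 = 14.45%.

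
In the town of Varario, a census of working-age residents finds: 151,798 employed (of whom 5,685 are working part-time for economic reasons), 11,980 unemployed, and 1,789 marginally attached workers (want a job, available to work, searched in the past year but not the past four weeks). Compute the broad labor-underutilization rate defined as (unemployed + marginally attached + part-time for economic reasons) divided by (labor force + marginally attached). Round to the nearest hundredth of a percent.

Broad underutilization rate ≈ 11.75%.

Labor force = 151,798 + 11,980 = 163,778.
Numerator = 11,980 + 1,789 + 5,685 = 19,454.
Denominator = 163,778 + 1,789 = 165,567.
Broad rate = 19,454 / 165,567 = 11.75%.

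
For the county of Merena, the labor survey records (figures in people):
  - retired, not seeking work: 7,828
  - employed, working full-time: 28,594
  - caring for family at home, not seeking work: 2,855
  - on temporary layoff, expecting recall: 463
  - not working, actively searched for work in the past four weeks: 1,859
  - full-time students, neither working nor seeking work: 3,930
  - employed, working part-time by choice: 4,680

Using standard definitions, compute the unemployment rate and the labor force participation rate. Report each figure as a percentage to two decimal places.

Unemployment rate ≈ 6.52%; labor force participation rate ≈ 70.90%.

Employed = 28,594 + 4,680 = 33,274.
Unemployed = 463 + 1,859 = 2,322 (jobless and actively searching, or on temporary layoff).
Labor force = 33,274 + 2,322 = 35,596.
Not in labor force = 7,828 + 2,855 + 3,930 = 14,613 (those not working and not actively searching are outside the labor force).
Civilian working-age population = 35,596 + 14,613 = 50,209.
Unemployment rate = 2,322 / 35,596 = 6.52%.
Labor force participation rate = 35,596 / 50,209 = 70.90%.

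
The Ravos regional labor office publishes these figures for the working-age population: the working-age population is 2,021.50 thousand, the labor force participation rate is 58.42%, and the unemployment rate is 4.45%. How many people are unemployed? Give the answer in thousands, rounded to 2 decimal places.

Labor force = 0.5842 × 2,021.50 = 1,180.96 thousand.
Unemployed = 0.0445 × 1,180.96 ≈ 52.55 thousand.

About 52.55 thousand are unemployed.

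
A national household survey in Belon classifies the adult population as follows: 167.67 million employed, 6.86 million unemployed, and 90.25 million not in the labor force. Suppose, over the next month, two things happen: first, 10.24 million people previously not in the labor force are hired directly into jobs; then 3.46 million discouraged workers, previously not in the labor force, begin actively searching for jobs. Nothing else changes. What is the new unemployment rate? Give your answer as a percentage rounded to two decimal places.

Initially, labor force = 167.67 + 6.86 = 174.53 million, so u = 6.86/174.53 = 3.93%.
After the first change, employed and labor force both rise by 10.24; unemployed unchanged → E = 177.91, U = 6.86, labor force = 184.77 million.
After the second change, unemployed and labor force both rise by 3.46 → E = 177.91, U = 10.32, labor force = 188.23 million.
New unemployment rate = 10.32 / 188.23 = 5.48%.

New unemployment rate ≈ 5.48%.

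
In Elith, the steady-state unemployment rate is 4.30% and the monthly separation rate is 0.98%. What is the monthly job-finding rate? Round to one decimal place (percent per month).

Job-finding rate ≈ 21.8% per month.

From u* = s/(s+f): f = s·(1−u)/u.
f = 0.98 × (1 − 0.0430) / 0.0430 = 0.9379 / 0.0430 ≈ 21.8% per month.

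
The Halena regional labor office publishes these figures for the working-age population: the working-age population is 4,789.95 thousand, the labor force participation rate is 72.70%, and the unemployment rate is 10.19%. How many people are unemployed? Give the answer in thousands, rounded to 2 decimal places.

Labor force = 0.7270 × 4,789.95 = 3,482.29 thousand.
Unemployed = 0.1019 × 3,482.29 ≈ 354.85 thousand.

About 354.85 thousand are unemployed.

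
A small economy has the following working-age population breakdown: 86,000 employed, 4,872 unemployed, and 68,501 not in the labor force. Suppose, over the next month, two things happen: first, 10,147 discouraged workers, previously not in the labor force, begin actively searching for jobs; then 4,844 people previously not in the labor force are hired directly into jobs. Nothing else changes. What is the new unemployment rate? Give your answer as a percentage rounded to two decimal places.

Initially, labor force = 86,000 + 4,872 = 90,872, so u = 4,872/90,872 = 5.36%.
After the first change, unemployed and labor force both rise by 10,147 → E = 86,000, U = 15,019, labor force = 101,019.
After the second change, employed and labor force both rise by 4,844; unemployed unchanged → E = 90,844, U = 15,019, labor force = 105,863.
New unemployment rate = 15,019 / 105,863 = 14.19%.

New unemployment rate ≈ 14.19%.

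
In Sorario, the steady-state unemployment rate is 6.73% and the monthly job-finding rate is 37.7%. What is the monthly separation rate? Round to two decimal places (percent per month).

From u* = s/(s+f): s = u·f/(1−u).
s = 0.0673 × 37.7 / (1 − 0.0673) = 2.5372 / 0.9327 ≈ 2.72% per month.

Separation rate ≈ 2.72% per month.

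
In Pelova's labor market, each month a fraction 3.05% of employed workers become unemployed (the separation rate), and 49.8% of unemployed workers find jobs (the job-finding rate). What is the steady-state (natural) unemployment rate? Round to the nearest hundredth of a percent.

At steady state the flows balance: s·E = f·U, so U/(E+U) = s/(s+f).
u* = 3.05 / (3.05 + 49.8) = 3.05 / 52.85 = 5.77%.

Steady-state unemployment rate ≈ 5.77%.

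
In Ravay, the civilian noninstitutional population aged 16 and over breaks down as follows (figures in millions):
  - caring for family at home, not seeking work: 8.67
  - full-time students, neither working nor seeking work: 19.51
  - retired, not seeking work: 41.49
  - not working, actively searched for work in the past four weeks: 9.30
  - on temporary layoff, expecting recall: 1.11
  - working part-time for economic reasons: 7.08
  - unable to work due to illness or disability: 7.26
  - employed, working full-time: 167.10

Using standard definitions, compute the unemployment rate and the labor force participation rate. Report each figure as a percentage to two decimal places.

Unemployment rate ≈ 5.64%; labor force participation rate ≈ 70.58%.

Employed = 7.08 + 167.10 = 174.18 million (anyone who worked, including part-time for economic reasons, counts as employed).
Unemployed = 9.30 + 1.11 = 10.41 million (jobless and actively searching, or on temporary layoff).
Labor force = 174.18 + 10.41 = 184.59 million.
Not in labor force = 8.67 + 19.51 + 41.49 + 7.26 = 76.93 million (those not working and not actively searching are outside the labor force).
Civilian working-age population = 184.59 + 76.93 = 261.52 million.
Unemployment rate = 10.41 / 184.59 = 5.64%.
Labor force participation rate = 184.59 / 261.52 = 70.58%.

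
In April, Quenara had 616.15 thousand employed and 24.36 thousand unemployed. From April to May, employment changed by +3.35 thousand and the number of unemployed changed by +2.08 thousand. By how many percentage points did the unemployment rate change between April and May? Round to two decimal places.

The unemployment rate changed by +0.29 percentage points.

April: labor force = 616.15 + 24.36 = 640.51; u = 24.36/640.51 = 3.80%.
May: labor force = 619.50 + 26.44 = 645.94; u = 26.44/645.94 = 4.09%.
Change = 4.09% − 3.80% = +0.29 pp.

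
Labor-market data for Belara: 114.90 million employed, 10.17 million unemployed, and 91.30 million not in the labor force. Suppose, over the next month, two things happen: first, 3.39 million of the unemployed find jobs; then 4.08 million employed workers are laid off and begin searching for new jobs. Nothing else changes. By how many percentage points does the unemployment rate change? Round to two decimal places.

The unemployment rate changes by +0.55 percentage points.

Initially, labor force = 114.90 + 10.17 = 125.07 million, so u = 10.17/125.07 = 8.13%.
After the first change, unemployed falls and employed rises by 3.39; labor force unchanged → E = 118.29, U = 6.78, labor force = 125.07 million.
After the second change, employed falls and unemployed rises by 4.08; labor force unchanged → E = 114.21, U = 10.86, labor force = 125.07 million.
New unemployment rate = 10.86 / 125.07 = 8.68%.
Change = 8.68% − 8.13% = +0.55 percentage points.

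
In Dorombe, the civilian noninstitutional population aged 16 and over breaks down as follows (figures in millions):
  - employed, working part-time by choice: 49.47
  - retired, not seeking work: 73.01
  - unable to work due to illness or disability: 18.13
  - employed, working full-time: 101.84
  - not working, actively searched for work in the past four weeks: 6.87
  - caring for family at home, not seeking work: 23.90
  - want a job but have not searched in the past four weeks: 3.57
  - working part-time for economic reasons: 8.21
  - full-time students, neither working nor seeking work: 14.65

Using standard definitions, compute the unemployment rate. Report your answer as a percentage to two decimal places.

Employed = 49.47 + 101.84 + 8.21 = 159.52 million (anyone who worked, including part-time for economic reasons, counts as employed).
Unemployed = 6.87 million.
Labor force = 159.52 + 6.87 = 166.39 million.
Unemployment rate = 6.87 / 166.39 = 4.13%.

Unemployment rate ≈ 4.13%.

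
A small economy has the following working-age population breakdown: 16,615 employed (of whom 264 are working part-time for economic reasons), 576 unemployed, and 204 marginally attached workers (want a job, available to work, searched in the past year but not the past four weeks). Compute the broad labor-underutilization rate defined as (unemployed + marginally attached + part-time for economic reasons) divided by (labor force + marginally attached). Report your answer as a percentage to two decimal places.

Broad underutilization rate ≈ 6.00%.

Labor force = 16,615 + 576 = 17,191.
Numerator = 576 + 204 + 264 = 1,044.
Denominator = 17,191 + 204 = 17,395.
Broad rate = 1,044 / 17,395 = 6.00%.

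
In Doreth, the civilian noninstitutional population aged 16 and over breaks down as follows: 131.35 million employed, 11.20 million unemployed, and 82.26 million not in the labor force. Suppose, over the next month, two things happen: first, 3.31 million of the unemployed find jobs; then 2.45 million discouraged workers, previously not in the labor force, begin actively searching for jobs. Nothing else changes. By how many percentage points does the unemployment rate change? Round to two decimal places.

The unemployment rate changes by −0.73 percentage points.

Initially, labor force = 131.35 + 11.20 = 142.55 million, so u = 11.20/142.55 = 7.86%.
After the first change, unemployed falls and employed rises by 3.31; labor force unchanged → E = 134.66, U = 7.89, labor force = 142.55 million.
After the second change, unemployed and labor force both rise by 2.45 → E = 134.66, U = 10.34, labor force = 145.00 million.
New unemployment rate = 10.34 / 145.00 = 7.13%.
Change = 7.13% − 7.86% = −0.73 percentage points.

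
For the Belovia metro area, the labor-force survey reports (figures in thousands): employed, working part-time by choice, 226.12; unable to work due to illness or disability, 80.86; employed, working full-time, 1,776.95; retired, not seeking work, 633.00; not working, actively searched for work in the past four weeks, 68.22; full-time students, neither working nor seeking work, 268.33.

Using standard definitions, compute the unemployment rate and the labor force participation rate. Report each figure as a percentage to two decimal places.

Employed = 226.12 + 1,776.95 = 2,003.07 thousand.
Unemployed = 68.22 thousand.
Labor force = 2,003.07 + 68.22 = 2,071.29 thousand.
Not in labor force = 80.86 + 633.00 + 268.33 = 982.19 thousand (those not working and not actively searching are outside the labor force).
Civilian working-age population = 2,071.29 + 982.19 = 3,053.48 thousand.
Unemployment rate = 68.22 / 2,071.29 = 3.29%.
Labor force participation rate = 2,071.29 / 3,053.48 = 67.83%.

Unemployment rate ≈ 3.29%; labor force participation rate ≈ 67.83%.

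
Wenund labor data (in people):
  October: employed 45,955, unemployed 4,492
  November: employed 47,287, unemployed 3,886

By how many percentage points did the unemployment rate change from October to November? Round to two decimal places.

October: labor force = 45,955 + 4,492 = 50,447; u = 4,492/50,447 = 8.90%.
November: labor force = 47,287 + 3,886 = 51,173; u = 3,886/51,173 = 7.59%.
Change = 7.59% − 8.90% = −1.31 pp.

The unemployment rate changed by −1.31 percentage points.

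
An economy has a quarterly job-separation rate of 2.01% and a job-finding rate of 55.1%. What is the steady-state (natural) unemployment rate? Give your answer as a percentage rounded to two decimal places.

At steady state the flows balance: s·E = f·U, so U/(E+U) = s/(s+f).
u* = 2.01 / (2.01 + 55.1) = 2.01 / 57.11 = 3.52%.

Steady-state unemployment rate ≈ 3.52%.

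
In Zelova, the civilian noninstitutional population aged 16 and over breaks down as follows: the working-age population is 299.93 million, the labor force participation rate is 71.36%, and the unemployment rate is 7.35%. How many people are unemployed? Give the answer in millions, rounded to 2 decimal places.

About 15.73 million are unemployed.

Labor force = 0.7136 × 299.93 = 214.03 million.
Unemployed = 0.0735 × 214.03 ≈ 15.73 million.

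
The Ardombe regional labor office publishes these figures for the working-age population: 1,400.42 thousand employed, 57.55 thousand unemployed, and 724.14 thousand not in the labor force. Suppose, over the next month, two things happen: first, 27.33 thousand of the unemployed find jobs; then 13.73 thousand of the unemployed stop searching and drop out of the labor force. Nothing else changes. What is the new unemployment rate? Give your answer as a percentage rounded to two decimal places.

New unemployment rate ≈ 1.14%.

Initially, labor force = 1,400.42 + 57.55 = 1,457.97 thousand, so u = 57.55/1,457.97 = 3.95%.
After the first change, unemployed falls and employed rises by 27.33; labor force unchanged → E = 1,427.75, U = 30.22, labor force = 1,457.97 thousand.
After the second change, unemployed and labor force both fall by 13.73 → E = 1,427.75, U = 16.49, labor force = 1,444.24 thousand.
New unemployment rate = 16.49 / 1,444.24 = 1.14%.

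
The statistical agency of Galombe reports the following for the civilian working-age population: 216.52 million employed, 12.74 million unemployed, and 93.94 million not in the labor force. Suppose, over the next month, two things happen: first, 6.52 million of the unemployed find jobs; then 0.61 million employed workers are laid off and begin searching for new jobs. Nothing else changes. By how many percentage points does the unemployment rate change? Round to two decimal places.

Initially, labor force = 216.52 + 12.74 = 229.26 million, so u = 12.74/229.26 = 5.56%.
After the first change, unemployed falls and employed rises by 6.52; labor force unchanged → E = 223.04, U = 6.22, labor force = 229.26 million.
After the second change, employed falls and unemployed rises by 0.61; labor force unchanged → E = 222.43, U = 6.83, labor force = 229.26 million.
New unemployment rate = 6.83 / 229.26 = 2.98%.
Change = 2.98% − 5.56% = −2.58 percentage points.

The unemployment rate changes by −2.58 percentage points.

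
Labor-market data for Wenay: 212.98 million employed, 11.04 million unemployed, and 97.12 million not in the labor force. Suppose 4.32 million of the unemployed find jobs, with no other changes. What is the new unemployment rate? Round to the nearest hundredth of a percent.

New unemployment rate ≈ 3.00%.

Initially, labor force = 212.98 + 11.04 = 224.02 million, so u = 11.04/224.02 = 4.93%.
After the change, unemployed falls and employed rises by 4.32; labor force unchanged → E = 217.30, U = 6.72, labor force = 224.02 million.
New unemployment rate = 6.72 / 224.02 = 3.00%.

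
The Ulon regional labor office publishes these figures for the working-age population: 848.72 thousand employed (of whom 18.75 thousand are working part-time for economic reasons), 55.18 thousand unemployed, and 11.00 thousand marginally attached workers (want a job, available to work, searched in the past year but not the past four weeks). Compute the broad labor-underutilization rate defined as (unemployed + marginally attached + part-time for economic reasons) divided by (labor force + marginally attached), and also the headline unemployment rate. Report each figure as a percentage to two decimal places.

Labor force = 848.72 + 55.18 = 903.90 thousand.
Numerator = 55.18 + 11.00 + 18.75 = 84.93 thousand.
Denominator = 903.90 + 11.00 = 914.90 thousand.
Broad rate = 84.93 / 914.90 = 9.28%.
Headline unemployment rate = 55.18 / 903.90 = 6.10%.

Broad underutilization rate ≈ 9.28%; headline unemployment rate ≈ 6.10%.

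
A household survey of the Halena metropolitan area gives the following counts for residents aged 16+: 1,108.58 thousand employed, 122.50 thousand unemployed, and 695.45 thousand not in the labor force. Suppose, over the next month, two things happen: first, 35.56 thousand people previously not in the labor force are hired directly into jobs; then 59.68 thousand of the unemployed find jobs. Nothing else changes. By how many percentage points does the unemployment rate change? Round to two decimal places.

Initially, labor force = 1,108.58 + 122.50 = 1,231.08 thousand, so u = 122.50/1,231.08 = 9.95%.
After the first change, employed and labor force both rise by 35.56; unemployed unchanged → E = 1,144.14, U = 122.50, labor force = 1,266.64 thousand.
After the second change, unemployed falls and employed rises by 59.68; labor force unchanged → E = 1,203.82, U = 62.82, labor force = 1,266.64 thousand.
New unemployment rate = 62.82 / 1,266.64 = 4.96%.
Change = 4.96% − 9.95% = −4.99 percentage points.

The unemployment rate changes by −4.99 percentage points.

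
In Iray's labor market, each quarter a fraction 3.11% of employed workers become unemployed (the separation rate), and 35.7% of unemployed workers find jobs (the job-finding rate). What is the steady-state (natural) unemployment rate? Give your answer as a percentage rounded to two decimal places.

Steady-state unemployment rate ≈ 8.01%.

At steady state the flows balance: s·E = f·U, so U/(E+U) = s/(s+f).
u* = 3.11 / (3.11 + 35.7) = 3.11 / 38.81 = 8.01%.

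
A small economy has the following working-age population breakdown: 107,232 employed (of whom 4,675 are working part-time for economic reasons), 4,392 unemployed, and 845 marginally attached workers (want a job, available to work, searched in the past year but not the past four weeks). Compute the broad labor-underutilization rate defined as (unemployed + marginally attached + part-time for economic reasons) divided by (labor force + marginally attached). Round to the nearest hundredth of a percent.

Labor force = 107,232 + 4,392 = 111,624.
Numerator = 4,392 + 845 + 4,675 = 9,912.
Denominator = 111,624 + 845 = 112,469.
Broad rate = 9,912 / 112,469 = 8.81%.

Broad underutilization rate ≈ 8.81%.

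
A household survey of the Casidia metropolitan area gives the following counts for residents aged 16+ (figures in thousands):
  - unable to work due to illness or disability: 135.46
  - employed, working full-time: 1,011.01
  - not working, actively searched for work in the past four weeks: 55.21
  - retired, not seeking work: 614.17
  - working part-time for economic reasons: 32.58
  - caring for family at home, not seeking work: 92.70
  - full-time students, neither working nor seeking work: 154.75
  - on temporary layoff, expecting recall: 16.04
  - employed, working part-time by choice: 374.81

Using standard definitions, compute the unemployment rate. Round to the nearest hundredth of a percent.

Unemployment rate ≈ 4.78%.

Employed = 1,011.01 + 32.58 + 374.81 = 1,418.40 thousand (anyone who worked, including part-time for economic reasons, counts as employed).
Unemployed = 55.21 + 16.04 = 71.25 thousand (jobless and actively searching, or on temporary layoff).
Labor force = 1,418.40 + 71.25 = 1,489.65 thousand.
Unemployment rate = 71.25 / 1,489.65 = 4.78%.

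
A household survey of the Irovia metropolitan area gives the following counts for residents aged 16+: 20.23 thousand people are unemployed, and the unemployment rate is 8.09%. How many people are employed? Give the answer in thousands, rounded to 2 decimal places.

Labor force = U / u = 20.23 / 0.0809 ≈ 250.06 thousand.
Employed = labor force − unemployed = 250.06 − 20.23 = 229.83 thousand.

About 229.83 thousand are employed.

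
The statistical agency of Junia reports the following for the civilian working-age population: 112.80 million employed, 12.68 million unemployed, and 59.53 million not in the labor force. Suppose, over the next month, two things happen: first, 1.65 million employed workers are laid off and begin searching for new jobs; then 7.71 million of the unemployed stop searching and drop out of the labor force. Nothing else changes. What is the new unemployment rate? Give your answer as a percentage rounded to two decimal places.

New unemployment rate ≈ 5.62%.

Initially, labor force = 112.80 + 12.68 = 125.48 million, so u = 12.68/125.48 = 10.11%.
After the first change, employed falls and unemployed rises by 1.65; labor force unchanged → E = 111.15, U = 14.33, labor force = 125.48 million.
After the second change, unemployed and labor force both fall by 7.71 → E = 111.15, U = 6.62, labor force = 117.77 million.
New unemployment rate = 6.62 / 117.77 = 5.62%.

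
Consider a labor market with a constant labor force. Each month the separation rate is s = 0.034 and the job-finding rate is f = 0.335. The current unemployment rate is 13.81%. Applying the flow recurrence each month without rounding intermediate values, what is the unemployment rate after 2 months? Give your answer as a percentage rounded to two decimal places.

With a fixed labor force, u_{t+1} = u_t + s·(1−u_t) − f·u_t = u_t·(1−s−f) + s.
Here 1−s−f = 0.631 and s = 0.034.
u_1 = 0.138100 × 0.631 + 0.034 = 0.121141.
u_2 = 0.121141 × 0.631 + 0.034 = 0.110440.

Unemployment rate after two months ≈ 11.04%.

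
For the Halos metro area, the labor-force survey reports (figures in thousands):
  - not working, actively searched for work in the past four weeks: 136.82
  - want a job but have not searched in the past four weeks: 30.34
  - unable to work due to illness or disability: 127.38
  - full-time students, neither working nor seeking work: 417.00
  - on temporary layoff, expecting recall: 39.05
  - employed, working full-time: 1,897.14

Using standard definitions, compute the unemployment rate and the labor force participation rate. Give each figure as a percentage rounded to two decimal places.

Employed = 1,897.14 thousand.
Unemployed = 136.82 + 39.05 = 175.87 thousand (jobless and actively searching, or on temporary layoff).
Labor force = 1,897.14 + 175.87 = 2,073.01 thousand.
Not in labor force = 30.34 + 127.38 + 417.00 = 574.72 thousand (those not working and not actively searching are outside the labor force — including those who want a job but have given up searching).
Civilian working-age population = 2,073.01 + 574.72 = 2,647.73 thousand.
Unemployment rate = 175.87 / 2,073.01 = 8.48%.
Labor force participation rate = 2,073.01 / 2,647.73 = 78.29%.

Unemployment rate ≈ 8.48%; labor force participation rate ≈ 78.29%.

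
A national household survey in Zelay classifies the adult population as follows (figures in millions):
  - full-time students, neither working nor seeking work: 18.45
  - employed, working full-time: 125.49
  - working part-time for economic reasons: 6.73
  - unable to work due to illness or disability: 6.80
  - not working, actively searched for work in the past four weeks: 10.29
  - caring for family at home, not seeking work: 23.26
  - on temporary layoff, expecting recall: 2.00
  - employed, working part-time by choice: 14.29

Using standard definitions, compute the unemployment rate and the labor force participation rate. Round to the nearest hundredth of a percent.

Unemployment rate ≈ 7.74%; labor force participation rate ≈ 76.60%.

Employed = 125.49 + 6.73 + 14.29 = 146.51 million (anyone who worked, including part-time for economic reasons, counts as employed).
Unemployed = 10.29 + 2.00 = 12.29 million (jobless and actively searching, or on temporary layoff).
Labor force = 146.51 + 12.29 = 158.80 million.
Not in labor force = 18.45 + 6.80 + 23.26 = 48.51 million (those not working and not actively searching are outside the labor force).
Civilian working-age population = 158.80 + 48.51 = 207.31 million.
Unemployment rate = 12.29 / 158.80 = 7.74%.
Labor force participation rate = 158.80 / 207.31 = 76.60%.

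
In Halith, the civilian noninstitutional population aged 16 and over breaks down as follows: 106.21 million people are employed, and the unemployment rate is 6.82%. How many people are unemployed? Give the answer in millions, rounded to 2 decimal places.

Let U be the number unemployed. The labor force is E + U, and U/(E+U) = 0.0682.
So U = 0.0682 × 106.21 / (1 − 0.0682) = 7.2435 / 0.9318 ≈ 7.77 million.

About 7.77 million are unemployed.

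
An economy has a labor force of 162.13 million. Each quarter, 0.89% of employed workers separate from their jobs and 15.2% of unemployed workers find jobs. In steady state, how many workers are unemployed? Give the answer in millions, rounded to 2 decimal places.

About 8.97 million are unemployed in steady state.

Steady-state unemployment rate u* = s/(s+f) = 0.89/(0.89+15.2) = 0.055314.
Unemployed = u* × labor force = 0.055314 × 162.13 ≈ 8.97 million.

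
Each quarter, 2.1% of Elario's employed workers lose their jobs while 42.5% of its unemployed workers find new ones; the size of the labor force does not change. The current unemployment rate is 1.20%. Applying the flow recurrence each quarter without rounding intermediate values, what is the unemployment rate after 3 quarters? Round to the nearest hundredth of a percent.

Unemployment rate after three quarters ≈ 4.11%.

With a fixed labor force, u_{t+1} = u_t + s·(1−u_t) − f·u_t = u_t·(1−s−f) + s.
Here 1−s−f = 0.554 and s = 0.021.
u_1 = 0.012000 × 0.554 + 0.021 = 0.027648.
u_2 = 0.027648 × 0.554 + 0.021 = 0.036317.
u_3 = 0.036317 × 0.554 + 0.021 = 0.041120.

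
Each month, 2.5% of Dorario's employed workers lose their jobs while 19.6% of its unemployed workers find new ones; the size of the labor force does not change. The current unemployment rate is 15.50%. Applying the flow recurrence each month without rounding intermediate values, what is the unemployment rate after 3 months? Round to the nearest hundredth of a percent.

With a fixed labor force, u_{t+1} = u_t + s·(1−u_t) − f·u_t = u_t·(1−s−f) + s.
Here 1−s−f = 0.779 and s = 0.025.
u_1 = 0.155000 × 0.779 + 0.025 = 0.145745.
u_2 = 0.145745 × 0.779 + 0.025 = 0.138535.
u_3 = 0.138535 × 0.779 + 0.025 = 0.132919.

Unemployment rate after three months ≈ 13.29%.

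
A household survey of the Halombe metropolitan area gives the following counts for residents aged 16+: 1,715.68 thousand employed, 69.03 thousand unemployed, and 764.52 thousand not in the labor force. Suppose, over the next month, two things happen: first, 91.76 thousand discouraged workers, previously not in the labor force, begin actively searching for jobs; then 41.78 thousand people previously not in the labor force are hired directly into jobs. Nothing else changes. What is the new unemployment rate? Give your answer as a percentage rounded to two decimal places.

Initially, labor force = 1,715.68 + 69.03 = 1,784.71 thousand, so u = 69.03/1,784.71 = 3.87%.
After the first change, unemployed and labor force both rise by 91.76 → E = 1,715.68, U = 160.79, labor force = 1,876.47 thousand.
After the second change, employed and labor force both rise by 41.78; unemployed unchanged → E = 1,757.46, U = 160.79, labor force = 1,918.25 thousand.
New unemployment rate = 160.79 / 1,918.25 = 8.38%.

New unemployment rate ≈ 8.38%.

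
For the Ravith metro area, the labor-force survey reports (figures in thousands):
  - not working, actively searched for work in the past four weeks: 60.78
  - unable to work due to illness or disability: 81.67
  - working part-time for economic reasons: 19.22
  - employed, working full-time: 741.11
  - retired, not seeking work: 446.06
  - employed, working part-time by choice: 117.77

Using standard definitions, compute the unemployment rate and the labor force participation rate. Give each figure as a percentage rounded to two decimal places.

Employed = 19.22 + 741.11 + 117.77 = 878.10 thousand (anyone who worked, including part-time for economic reasons, counts as employed).
Unemployed = 60.78 thousand.
Labor force = 878.10 + 60.78 = 938.88 thousand.
Not in labor force = 81.67 + 446.06 = 527.73 thousand (those not working and not actively searching are outside the labor force).
Civilian working-age population = 938.88 + 527.73 = 1,466.61 thousand.
Unemployment rate = 60.78 / 938.88 = 6.47%.
Labor force participation rate = 938.88 / 1,466.61 = 64.02%.

Unemployment rate ≈ 6.47%; labor force participation rate ≈ 64.02%.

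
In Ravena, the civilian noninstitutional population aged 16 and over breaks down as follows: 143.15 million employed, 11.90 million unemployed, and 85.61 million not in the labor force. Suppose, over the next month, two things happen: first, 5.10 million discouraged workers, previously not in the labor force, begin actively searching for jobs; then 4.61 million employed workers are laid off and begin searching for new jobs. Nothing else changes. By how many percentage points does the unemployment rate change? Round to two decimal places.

The unemployment rate changes by +5.82 percentage points.

Initially, labor force = 143.15 + 11.90 = 155.05 million, so u = 11.90/155.05 = 7.67%.
After the first change, unemployed and labor force both rise by 5.10 → E = 143.15, U = 17.00, labor force = 160.15 million.
After the second change, employed falls and unemployed rises by 4.61; labor force unchanged → E = 138.54, U = 21.61, labor force = 160.15 million.
New unemployment rate = 21.61 / 160.15 = 13.49%.
Change = 13.49% − 7.67% = +5.82 percentage points.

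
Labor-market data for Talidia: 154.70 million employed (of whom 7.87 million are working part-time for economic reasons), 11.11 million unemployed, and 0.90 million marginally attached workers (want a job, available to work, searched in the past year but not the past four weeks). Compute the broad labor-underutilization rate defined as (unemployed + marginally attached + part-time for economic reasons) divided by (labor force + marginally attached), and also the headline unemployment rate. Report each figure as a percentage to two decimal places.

Labor force = 154.70 + 11.11 = 165.81 million.
Numerator = 11.11 + 0.90 + 7.87 = 19.88 million.
Denominator = 165.81 + 0.90 = 166.71 million.
Broad rate = 19.88 / 166.71 = 11.92%.
Headline unemployment rate = 11.11 / 165.81 = 6.70%.

Broad underutilization rate ≈ 11.92%; headline unemployment rate ≈ 6.70%.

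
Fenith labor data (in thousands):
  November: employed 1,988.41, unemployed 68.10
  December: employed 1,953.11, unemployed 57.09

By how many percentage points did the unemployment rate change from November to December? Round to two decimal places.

November: labor force = 1,988.41 + 68.10 = 2,056.51; u = 68.10/2,056.51 = 3.31%.
December: labor force = 1,953.11 + 57.09 = 2,010.20; u = 57.09/2,010.20 = 2.84%.
Change = 2.84% − 3.31% = −0.47 pp.

The unemployment rate changed by −0.47 percentage points.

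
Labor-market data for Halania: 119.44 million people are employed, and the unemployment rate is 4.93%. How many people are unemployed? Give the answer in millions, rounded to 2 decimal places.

About 6.19 million are unemployed.

Let U be the number unemployed. The labor force is E + U, and U/(E+U) = 0.0493.
So U = 0.0493 × 119.44 / (1 − 0.0493) = 5.8884 / 0.9507 ≈ 6.19 million.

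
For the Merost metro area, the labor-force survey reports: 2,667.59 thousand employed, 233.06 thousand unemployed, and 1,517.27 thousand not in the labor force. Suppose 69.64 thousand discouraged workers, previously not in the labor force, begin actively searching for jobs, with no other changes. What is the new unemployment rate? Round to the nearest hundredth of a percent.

New unemployment rate ≈ 10.19%.

Initially, labor force = 2,667.59 + 233.06 = 2,900.65 thousand, so u = 233.06/2,900.65 = 8.03%.
After the change, unemployed and labor force both rise by 69.64 → E = 2,667.59, U = 302.70, labor force = 2,970.29 thousand.
New unemployment rate = 302.70 / 2,970.29 = 10.19%.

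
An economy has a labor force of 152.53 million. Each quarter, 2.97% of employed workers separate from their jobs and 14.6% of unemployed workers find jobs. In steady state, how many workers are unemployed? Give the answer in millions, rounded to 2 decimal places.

About 25.78 million are unemployed in steady state.

Steady-state unemployment rate u* = s/(s+f) = 2.97/(2.97+14.6) = 0.169038.
Unemployed = u* × labor force = 0.169038 × 152.53 ≈ 25.78 million.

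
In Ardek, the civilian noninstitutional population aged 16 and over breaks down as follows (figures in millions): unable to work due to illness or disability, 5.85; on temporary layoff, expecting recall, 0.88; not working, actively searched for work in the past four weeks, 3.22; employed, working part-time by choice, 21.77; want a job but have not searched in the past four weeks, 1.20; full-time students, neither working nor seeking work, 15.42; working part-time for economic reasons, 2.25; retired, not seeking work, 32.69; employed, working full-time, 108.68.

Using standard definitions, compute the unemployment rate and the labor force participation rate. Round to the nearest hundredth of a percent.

Unemployment rate ≈ 3.00%; labor force participation rate ≈ 71.26%.

Employed = 21.77 + 2.25 + 108.68 = 132.70 million (anyone who worked, including part-time for economic reasons, counts as employed).
Unemployed = 0.88 + 3.22 = 4.10 million (jobless and actively searching, or on temporary layoff).
Labor force = 132.70 + 4.10 = 136.80 million.
Not in labor force = 5.85 + 1.20 + 15.42 + 32.69 = 55.16 million (those not working and not actively searching are outside the labor force — including those who want a job but have given up searching).
Civilian working-age population = 136.80 + 55.16 = 191.96 million.
Unemployment rate = 4.10 / 136.80 = 3.00%.
Labor force participation rate = 136.80 / 191.96 = 71.26%.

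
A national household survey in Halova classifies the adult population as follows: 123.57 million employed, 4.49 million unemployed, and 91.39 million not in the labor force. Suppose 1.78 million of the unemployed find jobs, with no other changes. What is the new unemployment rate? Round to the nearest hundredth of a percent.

Initially, labor force = 123.57 + 4.49 = 128.06 million, so u = 4.49/128.06 = 3.51%.
After the change, unemployed falls and employed rises by 1.78; labor force unchanged → E = 125.35, U = 2.71, labor force = 128.06 million.
New unemployment rate = 2.71 / 128.06 = 2.12%.

New unemployment rate ≈ 2.12%.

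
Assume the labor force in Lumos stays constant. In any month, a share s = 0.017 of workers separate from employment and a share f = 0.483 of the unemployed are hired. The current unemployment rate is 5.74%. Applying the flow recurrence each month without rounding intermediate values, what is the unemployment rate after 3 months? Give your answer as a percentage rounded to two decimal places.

Unemployment rate after three months ≈ 3.69%.

With a fixed labor force, u_{t+1} = u_t + s·(1−u_t) − f·u_t = u_t·(1−s−f) + s.
Here 1−s−f = 0.500 and s = 0.017.
u_1 = 0.057400 × 0.500 + 0.017 = 0.045700.
u_2 = 0.045700 × 0.500 + 0.017 = 0.039850.
u_3 = 0.039850 × 0.500 + 0.017 = 0.036925.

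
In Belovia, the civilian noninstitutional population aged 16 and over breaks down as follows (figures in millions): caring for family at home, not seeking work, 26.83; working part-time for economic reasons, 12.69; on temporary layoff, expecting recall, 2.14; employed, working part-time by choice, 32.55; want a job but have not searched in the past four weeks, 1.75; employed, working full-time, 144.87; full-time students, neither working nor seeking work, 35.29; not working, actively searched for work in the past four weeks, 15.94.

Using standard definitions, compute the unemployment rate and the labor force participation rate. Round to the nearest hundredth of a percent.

Unemployment rate ≈ 8.68%; labor force participation rate ≈ 76.52%.

Employed = 12.69 + 32.55 + 144.87 = 190.11 million (anyone who worked, including part-time for economic reasons, counts as employed).
Unemployed = 2.14 + 15.94 = 18.08 million (jobless and actively searching, or on temporary layoff).
Labor force = 190.11 + 18.08 = 208.19 million.
Not in labor force = 26.83 + 1.75 + 35.29 = 63.87 million (those not working and not actively searching are outside the labor force — including those who want a job but have given up searching).
Civilian working-age population = 208.19 + 63.87 = 272.06 million.
Unemployment rate = 18.08 / 208.19 = 8.68%.
Labor force participation rate = 208.19 / 272.06 = 76.52%.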